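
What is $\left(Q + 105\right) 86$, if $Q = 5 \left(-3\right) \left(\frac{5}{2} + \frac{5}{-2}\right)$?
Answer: $9030$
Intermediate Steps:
$Q = 0$ ($Q = - 15 \left(5 \cdot \frac{1}{2} + 5 \left(- \frac{1}{2}\right)\right) = - 15 \left(\frac{5}{2} - \frac{5}{2}\right) = \left(-15\right) 0 = 0$)
$\left(Q + 105\right) 86 = \left(0 + 105\right) 86 = 105 \cdot 86 = 9030$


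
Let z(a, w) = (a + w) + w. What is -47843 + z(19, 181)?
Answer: -47462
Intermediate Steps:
z(a, w) = a + 2*w
-47843 + z(19, 181) = -47843 + (19 + 2*181) = -47843 + (19 + 362) = -47843 + 381 = -47462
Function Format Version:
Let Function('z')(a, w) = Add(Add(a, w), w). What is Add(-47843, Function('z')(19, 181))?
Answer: -47462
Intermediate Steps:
Function('z')(a, w) = Add(a, Mul(2, w))
Add(-47843, Function('z')(19, 181)) = Add(-47843, Add(19, Mul(2, 181))) = Add(-47843, Add(19, 362)) = Add(-47843, 381) = -47462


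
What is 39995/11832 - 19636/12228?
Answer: 21393809/12056808 ≈ 1.7744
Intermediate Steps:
39995/11832 - 19636/12228 = 39995*(1/11832) - 19636*1/12228 = 39995/11832 - 4909/3057 = 21393809/12056808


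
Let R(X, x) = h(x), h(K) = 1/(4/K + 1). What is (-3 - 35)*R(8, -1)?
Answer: 38/3 ≈ 12.667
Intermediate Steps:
h(K) = 1/(1 + 4/K)
R(X, x) = x/(4 + x)
(-3 - 35)*R(8, -1) = (-3 - 35)*(-1/(4 - 1)) = -(-38)/3 = -38*(-⅓) = 38/3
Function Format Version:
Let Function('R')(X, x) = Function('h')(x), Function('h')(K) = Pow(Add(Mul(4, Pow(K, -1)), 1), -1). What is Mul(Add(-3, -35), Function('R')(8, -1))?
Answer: Rational(38, 3) ≈ 12.667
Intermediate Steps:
Function('h')(K) = Pow(Add(1, Mul(4, Pow(K, -1))), -1)
Function('R')(X, x) = Mul(x, Pow(Add(4, x), -1))
Mul(Add(-3, -35), Function('R')(8, -1)) = Mul(Add(-3, -35), Mul(-1, Pow(Add(4, -1), -1))) = Mul(-38, Mul(-1, Pow(3, -1))) = Mul(-38, Mul(-1, Rational(1, 3))) = Mul(-38, Rational(-1, 3)) = Rational(38, 3)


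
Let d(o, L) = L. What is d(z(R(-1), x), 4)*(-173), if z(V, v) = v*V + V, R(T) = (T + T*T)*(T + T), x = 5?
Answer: -692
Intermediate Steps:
R(T) = 2*T*(T + T²) (R(T) = (T + T²)*(2*T) = 2*T*(T + T²))
z(V, v) = V + V*v (z(V, v) = V*v + V = V + V*v)
d(z(R(-1), x), 4)*(-173) = 4*(-173) = -692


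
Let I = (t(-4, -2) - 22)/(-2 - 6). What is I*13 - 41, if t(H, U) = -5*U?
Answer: -43/2 ≈ -21.500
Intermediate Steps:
I = 3/2 (I = (-5*(-2) - 22)/(-2 - 6) = (10 - 22)/(-8) = -12*(-⅛) = 3/2 ≈ 1.5000)
I*13 - 41 = (3/2)*13 - 41 = 39/2 - 41 = -43/2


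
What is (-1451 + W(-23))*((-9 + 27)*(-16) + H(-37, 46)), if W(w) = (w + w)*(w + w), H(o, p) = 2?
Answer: -190190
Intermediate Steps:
W(w) = 4*w² (W(w) = (2*w)*(2*w) = 4*w²)
(-1451 + W(-23))*((-9 + 27)*(-16) + H(-37, 46)) = (-1451 + 4*(-23)²)*((-9 + 27)*(-16) + 2) = (-1451 + 4*529)*(18*(-16) + 2) = (-1451 + 2116)*(-288 + 2) = 665*(-286) = -190190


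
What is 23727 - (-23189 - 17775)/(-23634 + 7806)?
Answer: 93877498/3957 ≈ 23724.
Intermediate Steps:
23727 - (-23189 - 17775)/(-23634 + 7806) = 23727 - (-40964)/(-15828) = 23727 - (-40964)*(-1)/15828 = 23727 - 1*10241/3957 = 23727 - 10241/3957 = 93877498/3957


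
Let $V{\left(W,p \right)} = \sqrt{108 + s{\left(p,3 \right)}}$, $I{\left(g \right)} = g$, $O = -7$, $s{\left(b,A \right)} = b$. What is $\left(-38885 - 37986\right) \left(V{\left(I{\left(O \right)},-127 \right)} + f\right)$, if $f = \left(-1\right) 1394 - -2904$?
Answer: $-116075210 - 76871 i \sqrt{19} \approx -1.1608 \cdot 10^{8} - 3.3507 \cdot 10^{5} i$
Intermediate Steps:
$V{\left(W,p \right)} = \sqrt{108 + p}$
$f = 1510$ ($f = -1394 + 2904 = 1510$)
$\left(-38885 - 37986\right) \left(V{\left(I{\left(O \right)},-127 \right)} + f\right) = \left(-38885 - 37986\right) \left(\sqrt{108 - 127} + 1510\right) = - 76871 \left(\sqrt{-19} + 1510\right) = - 76871 \left(i \sqrt{19} + 1510\right) = - 76871 \left(1510 + i \sqrt{19}\right) = -116075210 - 76871 i \sqrt{19}$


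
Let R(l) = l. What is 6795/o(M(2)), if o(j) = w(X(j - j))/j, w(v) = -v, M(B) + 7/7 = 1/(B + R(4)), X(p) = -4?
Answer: -11325/8 ≈ -1415.6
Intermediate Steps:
M(B) = -1 + 1/(4 + B) (M(B) = -1 + 1/(B + 4) = -1 + 1/(4 + B))
o(j) = 4/j (o(j) = (-1*(-4))/j = 4/j)
6795/o(M(2)) = 6795/((4/(((-3 - 1*2)/(4 + 2))))) = 6795/((4/(((-3 - 2)/6)))) = 6795/((4/(((1/6)*(-5))))) = 6795/((4/(-5/6))) = 6795/((4*(-6/5))) = 6795/(-24/5) = 6795*(-5/24) = -11325/8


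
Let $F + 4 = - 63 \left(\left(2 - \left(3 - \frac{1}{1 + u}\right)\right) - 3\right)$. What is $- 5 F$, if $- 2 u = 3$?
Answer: $-1870$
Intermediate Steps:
$u = - \frac{3}{2}$ ($u = \left(- \frac{1}{2}\right) 3 = - \frac{3}{2} \approx -1.5$)
$F = 374$ ($F = -4 - 63 \left(\left(2 - \left(3 - \frac{1}{1 - \frac{3}{2}}\right)\right) - 3\right) = -4 - 63 \left(\left(2 - \left(3 - \frac{1}{- \frac{1}{2}}\right)\right) - 3\right) = -4 - 63 \left(\left(2 - 5\right) - 3\right) = -4 - 63 \left(-3 - 3\right) = -4 - -378 = -4 + 378 = 374$)
$- 5 F = \left(-5\right) 374 = -1870$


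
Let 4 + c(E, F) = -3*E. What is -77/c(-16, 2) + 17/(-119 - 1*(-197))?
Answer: -239/156 ≈ -1.5321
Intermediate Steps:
c(E, F) = -4 - 3*E
-77/c(-16, 2) + 17/(-119 - 1*(-197)) = -77/(-4 - 3*(-16)) + 17/(-119 - 1*(-197)) = -77/(-4 + 48) + 17/(-119 + 197) = -77/44 + 17/78 = -77*1/44 + 17*(1/78) = -7/4 + 17/78 = -239/156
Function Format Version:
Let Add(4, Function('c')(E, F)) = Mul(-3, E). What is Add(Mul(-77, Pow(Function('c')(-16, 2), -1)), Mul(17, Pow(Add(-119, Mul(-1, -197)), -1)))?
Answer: Rational(-239, 156) ≈ -1.5321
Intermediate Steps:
Function('c')(E, F) = Add(-4, Mul(-3, E))
Add(Mul(-77, Pow(Function('c')(-16, 2), -1)), Mul(17, Pow(Add(-119, Mul(-1, -197)), -1))) = Add(Mul(-77, Pow(Add(-4, Mul(-3, -16)), -1)), Mul(17, Pow(Add(-119, Mul(-1, -197)), -1))) = Add(Mul(-77, Pow(Add(-4, 48), -1)), Mul(17, Pow(Add(-119, 197), -1))) = Add(Mul(-77, Pow(44, -1)), Mul(17, Pow(78, -1))) = Add(Mul(-77, Rational(1, 44)), Mul(17, Rational(1, 78))) = Add(Rational(-7, 4), Rational(17, 78)) = Rational(-239, 156)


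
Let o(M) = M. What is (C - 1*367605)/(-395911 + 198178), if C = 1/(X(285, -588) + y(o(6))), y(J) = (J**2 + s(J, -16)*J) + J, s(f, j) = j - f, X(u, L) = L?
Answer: 249236191/134062974 ≈ 1.8591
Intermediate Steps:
y(J) = J + J**2 + J*(-16 - J) (y(J) = (J**2 + (-16 - J)*J) + J = (J**2 + J*(-16 - J)) + J = J + J**2 + J*(-16 - J))
C = -1/678 (C = 1/(-588 - 15*6) = 1/(-588 - 90) = 1/(-678) = -1/678 ≈ -0.0014749)
(C - 1*367605)/(-395911 + 198178) = (-1/678 - 1*367605)/(-395911 + 198178) = (-1/678 - 367605)/(-197733) = -249236191/678*(-1/197733) = 249236191/134062974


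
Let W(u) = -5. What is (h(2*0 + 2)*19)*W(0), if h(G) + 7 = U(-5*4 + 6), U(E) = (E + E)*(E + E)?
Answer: -73815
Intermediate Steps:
U(E) = 4*E**2 (U(E) = (2*E)*(2*E) = 4*E**2)
h(G) = 777 (h(G) = -7 + 4*(-5*4 + 6)**2 = -7 + 4*(-20 + 6)**2 = -7 + 4*(-14)**2 = -7 + 4*196 = -7 + 784 = 777)
(h(2*0 + 2)*19)*W(0) = (777*19)*(-5) = 14763*(-5) = -73815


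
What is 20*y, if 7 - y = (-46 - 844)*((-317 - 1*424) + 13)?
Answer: -12958260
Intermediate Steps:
y = -647913 (y = 7 - (-46 - 844)*((-317 - 1*424) + 13) = 7 - (-890)*((-317 - 424) + 13) = 7 - (-890)*(-741 + 13) = 7 - (-890)*(-728) = 7 - 1*647920 = 7 - 647920 = -647913)
20*y = 20*(-647913) = -12958260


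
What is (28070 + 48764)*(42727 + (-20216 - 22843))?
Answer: -25508888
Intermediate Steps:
(28070 + 48764)*(42727 + (-20216 - 22843)) = 76834*(42727 - 43059) = 76834*(-332) = -25508888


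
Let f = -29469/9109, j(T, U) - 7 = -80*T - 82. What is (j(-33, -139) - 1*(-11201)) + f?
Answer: 125365025/9109 ≈ 13763.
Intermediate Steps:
j(T, U) = -75 - 80*T (j(T, U) = 7 + (-80*T - 82) = 7 + (-82 - 80*T) = -75 - 80*T)
f = -29469/9109 (f = -29469*1/9109 = -29469/9109 ≈ -3.2352)
(j(-33, -139) - 1*(-11201)) + f = ((-75 - 80*(-33)) - 1*(-11201)) - 29469/9109 = ((-75 + 2640) + 11201) - 29469/9109 = (2565 + 11201) - 29469/9109 = 13766 - 29469/9109 = 125365025/9109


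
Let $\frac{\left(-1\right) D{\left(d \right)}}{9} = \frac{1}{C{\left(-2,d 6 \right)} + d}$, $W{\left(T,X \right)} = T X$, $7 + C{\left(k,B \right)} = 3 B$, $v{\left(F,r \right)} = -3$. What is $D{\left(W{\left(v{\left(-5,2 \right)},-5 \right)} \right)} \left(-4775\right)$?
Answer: $\frac{42975}{278} \approx 154.59$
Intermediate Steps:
$C{\left(k,B \right)} = -7 + 3 B$
$D{\left(d \right)} = - \frac{9}{-7 + 19 d}$ ($D{\left(d \right)} = - \frac{9}{\left(-7 + 3 d 6\right) + d} = - \frac{9}{\left(-7 + 3 \cdot 6 d\right) + d} = - \frac{9}{\left(-7 + 18 d\right) + d} = - \frac{9}{-7 + 19 d}$)
$D{\left(W{\left(v{\left(-5,2 \right)},-5 \right)} \right)} \left(-4775\right) = - \frac{9}{-7 + 19 \left(\left(-3\right) \left(-5\right)\right)} \left(-4775\right) = - \frac{9}{-7 + 19 \cdot 15} \left(-4775\right) = - \frac{9}{-7 + 285} \left(-4775\right) = - \frac{9}{278} \left(-4775\right) = \left(-9\right) \frac{1}{278} \left(-4775\right) = \left(- \frac{9}{278}\right) \left(-4775\right) = \frac{42975}{278}$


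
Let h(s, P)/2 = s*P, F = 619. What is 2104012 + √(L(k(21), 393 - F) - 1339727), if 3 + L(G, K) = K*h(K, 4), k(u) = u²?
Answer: 2104012 + 3*I*√103458 ≈ 2.104e+6 + 964.95*I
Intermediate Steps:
h(s, P) = 2*P*s (h(s, P) = 2*(s*P) = 2*(P*s) = 2*P*s)
L(G, K) = -3 + 8*K² (L(G, K) = -3 + K*(2*4*K) = -3 + K*(8*K) = -3 + 8*K²)
2104012 + √(L(k(21), 393 - F) - 1339727) = 2104012 + √((-3 + 8*(393 - 1*619)²) - 1339727) = 2104012 + √((-3 + 8*(393 - 619)²) - 1339727) = 2104012 + √((-3 + 8*(-226)²) - 1339727) = 2104012 + √((-3 + 8*51076) - 1339727) = 2104012 + √((-3 + 408608) - 1339727) = 2104012 + √(408605 - 1339727) = 2104012 + √(-931122) = 2104012 + 3*I*√103458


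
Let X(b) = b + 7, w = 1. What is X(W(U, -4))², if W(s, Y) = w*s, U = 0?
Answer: 49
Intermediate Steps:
W(s, Y) = s (W(s, Y) = 1*s = s)
X(b) = 7 + b
X(W(U, -4))² = (7 + 0)² = 7² = 49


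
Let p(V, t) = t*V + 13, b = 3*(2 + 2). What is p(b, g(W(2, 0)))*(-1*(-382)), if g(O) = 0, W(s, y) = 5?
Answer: 4966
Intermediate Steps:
b = 12 (b = 3*4 = 12)
p(V, t) = 13 + V*t (p(V, t) = V*t + 13 = 13 + V*t)
p(b, g(W(2, 0)))*(-1*(-382)) = (13 + 12*0)*(-1*(-382)) = (13 + 0)*382 = 13*382 = 4966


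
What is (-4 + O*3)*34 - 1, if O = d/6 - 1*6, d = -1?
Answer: -766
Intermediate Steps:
O = -37/6 (O = -1/6 - 1*6 = -1*⅙ - 6 = -⅙ - 6 = -37/6 ≈ -6.1667)
(-4 + O*3)*34 - 1 = (-4 - 37/6*3)*34 - 1 = (-4 - 37/2)*34 - 1 = -45/2*34 - 1 = -765 - 1 = -766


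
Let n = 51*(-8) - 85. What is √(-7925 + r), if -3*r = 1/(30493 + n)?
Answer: I*√713250001/300 ≈ 89.022*I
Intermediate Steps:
n = -493 (n = -408 - 85 = -493)
r = -1/90000 (r = -1/(3*(30493 - 493)) = -⅓/30000 = -⅓*1/30000 = -1/90000 ≈ -1.1111e-5)
√(-7925 + r) = √(-7925 - 1/90000) = √(-713250001/90000) = I*√713250001/300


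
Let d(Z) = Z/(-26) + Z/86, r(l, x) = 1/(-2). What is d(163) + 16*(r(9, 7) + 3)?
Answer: 19915/559 ≈ 35.626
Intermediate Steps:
r(l, x) = -½
d(Z) = -15*Z/559 (d(Z) = Z*(-1/26) + Z*(1/86) = -Z/26 + Z/86 = -15*Z/559)
d(163) + 16*(r(9, 7) + 3) = -15/559*163 + 16*(-½ + 3) = -2445/559 + 16*(5/2) = -2445/559 + 40 = 19915/559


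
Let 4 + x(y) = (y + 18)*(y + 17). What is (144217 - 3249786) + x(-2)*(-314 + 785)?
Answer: -2994413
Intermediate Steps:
x(y) = -4 + (17 + y)*(18 + y) (x(y) = -4 + (y + 18)*(y + 17) = -4 + (18 + y)*(17 + y) = -4 + (17 + y)*(18 + y))
(144217 - 3249786) + x(-2)*(-314 + 785) = (144217 - 3249786) + (302 + (-2)² + 35*(-2))*(-314 + 785) = -3105569 + (302 + 4 - 70)*471 = -3105569 + 236*471 = -3105569 + 111156 = -2994413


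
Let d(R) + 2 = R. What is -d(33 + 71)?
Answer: -102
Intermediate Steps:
d(R) = -2 + R
-d(33 + 71) = -(-2 + (33 + 71)) = -(-2 + 104) = -1*102 = -102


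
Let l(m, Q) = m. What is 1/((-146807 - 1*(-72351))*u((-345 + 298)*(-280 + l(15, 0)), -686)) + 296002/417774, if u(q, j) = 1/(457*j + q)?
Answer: 10557766735/2221841496 ≈ 4.7518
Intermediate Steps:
u(q, j) = 1/(q + 457*j)
1/((-146807 - 1*(-72351))*u((-345 + 298)*(-280 + l(15, 0)), -686)) + 296002/417774 = 1/((-146807 - 1*(-72351))*(1/((-345 + 298)*(-280 + 15) + 457*(-686)))) + 296002/417774 = 1/((-146807 + 72351)*(1/(-47*(-265) - 313502))) + 296002*(1/417774) = 1/((-74456)*(1/(12455 - 313502))) + 21143/29841 = -1/(74456*(1/(-301047))) + 21143/29841 = -1/(74456*(-1/301047)) + 21143/29841 = -1/74456*(-301047) + 21143/29841 = 301047/74456 + 21143/29841 = 10557766735/2221841496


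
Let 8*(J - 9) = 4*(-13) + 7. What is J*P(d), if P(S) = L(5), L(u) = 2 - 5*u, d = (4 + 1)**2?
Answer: -621/8 ≈ -77.625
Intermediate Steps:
d = 25 (d = 5**2 = 25)
P(S) = -23 (P(S) = 2 - 5*5 = 2 - 25 = -23)
J = 27/8 (J = 9 + (4*(-13) + 7)/8 = 9 + (-52 + 7)/8 = 9 + (1/8)*(-45) = 9 - 45/8 = 27/8 ≈ 3.3750)
J*P(d) = (27/8)*(-23) = -621/8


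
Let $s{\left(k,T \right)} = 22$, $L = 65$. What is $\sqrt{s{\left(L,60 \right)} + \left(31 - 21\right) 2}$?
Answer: $\sqrt{42} \approx 6.4807$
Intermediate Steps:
$\sqrt{s{\left(L,60 \right)} + \left(31 - 21\right) 2} = \sqrt{22 + \left(31 - 21\right) 2} = \sqrt{22 + 10 \cdot 2} = \sqrt{22 + 20} = \sqrt{42}$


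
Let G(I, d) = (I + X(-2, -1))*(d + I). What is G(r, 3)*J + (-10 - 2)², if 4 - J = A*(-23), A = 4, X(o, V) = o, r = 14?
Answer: 19728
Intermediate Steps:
J = 96 (J = 4 - 4*(-23) = 4 - 1*(-92) = 4 + 92 = 96)
G(I, d) = (-2 + I)*(I + d) (G(I, d) = (I - 2)*(d + I) = (-2 + I)*(I + d))
G(r, 3)*J + (-10 - 2)² = (14² - 2*14 - 2*3 + 14*3)*96 + (-10 - 2)² = (196 - 28 - 6 + 42)*96 + (-12)² = 204*96 + 144 = 19584 + 144 = 19728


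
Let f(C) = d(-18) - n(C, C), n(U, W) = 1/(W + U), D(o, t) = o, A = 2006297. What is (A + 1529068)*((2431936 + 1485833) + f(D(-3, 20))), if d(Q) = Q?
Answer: 27701360706685/2 ≈ 1.3851e+13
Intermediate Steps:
n(U, W) = 1/(U + W)
f(C) = -18 - 1/(2*C) (f(C) = -18 - 1/(C + C) = -18 - 1/(2*C))
(A + 1529068)*((2431936 + 1485833) + f(D(-3, 20))) = (2006297 + 1529068)*((2431936 + 1485833) + (-18 - ½/(-3))) = 3535365*(3917769 + (-18 - ½*(-⅓))) = 3535365*(3917769 + (-18 + ⅙)) = 3535365*(3917769 - 107/6) = 3535365*(23506507/6) = 27701360706685/2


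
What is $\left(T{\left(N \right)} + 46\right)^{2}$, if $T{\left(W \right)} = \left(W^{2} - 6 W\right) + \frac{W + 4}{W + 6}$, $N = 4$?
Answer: $\frac{37636}{25} \approx 1505.4$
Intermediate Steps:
$T{\left(W \right)} = W^{2} - 6 W + \frac{4 + W}{6 + W}$ ($T{\left(W \right)} = \left(W^{2} - 6 W\right) + \frac{4 + W}{6 + W} = W^{2} - 6 W + \frac{4 + W}{6 + W}$)
$\left(T{\left(N \right)} + 46\right)^{2} = \left(\frac{4 + 4^{3} - 140}{6 + 4} + 46\right)^{2} = \left(\frac{4 + 64 - 140}{10} + 46\right)^{2} = \left(\frac{1}{10} \left(-72\right) + 46\right)^{2} = \left(- \frac{36}{5} + 46\right)^{2} = \left(\frac{194}{5}\right)^{2} = \frac{37636}{25}$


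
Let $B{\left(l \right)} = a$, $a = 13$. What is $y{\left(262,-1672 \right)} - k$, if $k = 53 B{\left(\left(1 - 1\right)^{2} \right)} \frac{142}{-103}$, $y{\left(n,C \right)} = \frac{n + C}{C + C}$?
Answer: $\frac{163657751}{172216} \approx 950.3$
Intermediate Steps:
$y{\left(n,C \right)} = \frac{C + n}{2 C}$
$B{\left(l \right)} = 13$
$k = - \frac{97838}{103}$ ($k = 53 \cdot 13 \frac{142}{-103} = 689 \cdot 142 \left(- \frac{1}{103}\right) = 689 \left(- \frac{142}{103}\right) = - \frac{97838}{103} \approx -949.88$)
$y{\left(262,-1672 \right)} - k = \frac{-1672 + 262}{2 \left(-1672\right)} - - \frac{97838}{103} = \frac{1}{2} \left(- \frac{1}{1672}\right) \left(-1410\right) + \frac{97838}{103} = \frac{705}{1672} + \frac{97838}{103} = \frac{163657751}{172216}$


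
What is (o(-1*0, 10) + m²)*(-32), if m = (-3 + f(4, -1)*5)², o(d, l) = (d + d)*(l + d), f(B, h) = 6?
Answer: -17006112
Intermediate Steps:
o(d, l) = 2*d*(d + l) (o(d, l) = (2*d)*(d + l) = 2*d*(d + l))
m = 729 (m = (-3 + 6*5)² = (-3 + 30)² = 27² = 729)
(o(-1*0, 10) + m²)*(-32) = (2*(-1*0)*(-1*0 + 10) + 729²)*(-32) = (2*0*(0 + 10) + 531441)*(-32) = (2*0*10 + 531441)*(-32) = (0 + 531441)*(-32) = 531441*(-32) = -17006112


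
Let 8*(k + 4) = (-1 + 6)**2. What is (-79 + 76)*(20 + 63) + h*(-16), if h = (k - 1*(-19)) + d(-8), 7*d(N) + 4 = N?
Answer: -3581/7 ≈ -511.57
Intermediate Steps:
k = -7/8 (k = -4 + (-1 + 6)**2/8 = -4 + (1/8)*5**2 = -4 + (1/8)*25 = -4 + 25/8 = -7/8 ≈ -0.87500)
d(N) = -4/7 + N/7
h = 919/56 (h = (-7/8 - 1*(-19)) + (-4/7 + (1/7)*(-8)) = (-7/8 + 19) + (-4/7 - 8/7) = 145/8 - 12/7 = 919/56 ≈ 16.411)
(-79 + 76)*(20 + 63) + h*(-16) = (-79 + 76)*(20 + 63) + (919/56)*(-16) = -3*83 - 1838/7 = -249 - 1838/7 = -3581/7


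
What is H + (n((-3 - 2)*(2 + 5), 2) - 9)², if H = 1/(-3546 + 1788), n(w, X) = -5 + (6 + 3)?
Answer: 43949/1758 ≈ 24.999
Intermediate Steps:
n(w, X) = 4 (n(w, X) = -5 + 9 = 4)
H = -1/1758 (H = 1/(-1758) = -1/1758 ≈ -0.00056883)
H + (n((-3 - 2)*(2 + 5), 2) - 9)² = -1/1758 + (4 - 9)² = -1/1758 + (-5)² = -1/1758 + 25 = 43949/1758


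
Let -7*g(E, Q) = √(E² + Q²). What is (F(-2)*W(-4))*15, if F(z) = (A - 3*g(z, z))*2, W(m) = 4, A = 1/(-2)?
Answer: -60 + 720*√2/7 ≈ 85.462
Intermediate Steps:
A = -½ ≈ -0.50000
g(E, Q) = -√(E² + Q²)/7
F(z) = -1 + 6*√2*√(z²)/7 (F(z) = (-½ - (-3)*√(z² + z²)/7)*2 = (-½ - (-3)*√(2*z²)/7)*2 = (-½ - (-3)*√2*√(z²)/7)*2 = (-½ + 3*√2*√(z²)/7)*2 = -1 + 6*√2*√(z²)/7)
(F(-2)*W(-4))*15 = ((-1 + 6*√2*√((-2)²)/7)*4)*15 = ((-1 + 6*√2*√4/7)*4)*15 = ((-1 + (6/7)*√2*2)*4)*15 = ((-1 + 12*√2/7)*4)*15 = (-4 + 48*√2/7)*15 = -60 + 720*√2/7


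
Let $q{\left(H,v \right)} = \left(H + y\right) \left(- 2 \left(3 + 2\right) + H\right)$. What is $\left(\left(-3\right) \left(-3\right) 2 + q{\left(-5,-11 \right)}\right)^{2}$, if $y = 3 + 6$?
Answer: $1764$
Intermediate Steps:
$y = 9$
$q{\left(H,v \right)} = \left(-10 + H\right) \left(9 + H\right)$ ($q{\left(H,v \right)} = \left(H + 9\right) \left(- 2 \left(3 + 2\right) + H\right) = \left(9 + H\right) \left(\left(-2\right) 5 + H\right) = \left(9 + H\right) \left(-10 + H\right) = \left(-10 + H\right) \left(9 + H\right)$)
$\left(\left(-3\right) \left(-3\right) 2 + q{\left(-5,-11 \right)}\right)^{2} = \left(\left(-3\right) \left(-3\right) 2 - \left(85 - 25\right)\right)^{2} = \left(9 \cdot 2 + \left(-90 + 25 + 5\right)\right)^{2} = \left(18 - 60\right)^{2} = \left(-42\right)^{2} = 1764$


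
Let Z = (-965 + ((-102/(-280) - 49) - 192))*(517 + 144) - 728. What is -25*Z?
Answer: 558357245/28 ≈ 1.9941e+7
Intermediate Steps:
Z = -111671449/140 (Z = (-965 + ((-102*(-1/280) - 49) - 192))*661 - 728 = (-965 + ((51/140 - 49) - 192))*661 - 728 = (-965 + (-6809/140 - 192))*661 - 728 = (-965 - 33689/140)*661 - 728 = -168789/140*661 - 728 = -111569529/140 - 728 = -111671449/140 ≈ -7.9765e+5)
-25*Z = -25*(-111671449/140) = 558357245/28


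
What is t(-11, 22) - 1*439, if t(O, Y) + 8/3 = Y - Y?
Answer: -1325/3 ≈ -441.67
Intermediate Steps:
t(O, Y) = -8/3 (t(O, Y) = -8/3 + (Y - Y) = -8/3 + 0 = -8/3)
t(-11, 22) - 1*439 = -8/3 - 1*439 = -8/3 - 439 = -1325/3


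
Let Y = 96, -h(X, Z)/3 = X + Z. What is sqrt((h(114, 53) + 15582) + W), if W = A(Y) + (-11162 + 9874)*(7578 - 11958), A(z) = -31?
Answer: sqrt(5656490) ≈ 2378.3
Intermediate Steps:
h(X, Z) = -3*X - 3*Z (h(X, Z) = -3*(X + Z) = -3*X - 3*Z)
W = 5641409 (W = -31 + (-11162 + 9874)*(7578 - 11958) = -31 - 1288*(-4380) = -31 + 5641440 = 5641409)
sqrt((h(114, 53) + 15582) + W) = sqrt(((-3*114 - 3*53) + 15582) + 5641409) = sqrt(((-342 - 159) + 15582) + 5641409) = sqrt((-501 + 15582) + 5641409) = sqrt(15081 + 5641409) = sqrt(5656490)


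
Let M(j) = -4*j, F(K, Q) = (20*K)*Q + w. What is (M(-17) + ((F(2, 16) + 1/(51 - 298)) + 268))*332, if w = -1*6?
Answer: 79543548/247 ≈ 3.2204e+5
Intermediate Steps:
w = -6
F(K, Q) = -6 + 20*K*Q (F(K, Q) = (20*K)*Q - 6 = 20*K*Q - 6 = -6 + 20*K*Q)
(M(-17) + ((F(2, 16) + 1/(51 - 298)) + 268))*332 = (-4*(-17) + (((-6 + 20*2*16) + 1/(51 - 298)) + 268))*332 = (68 + (((-6 + 640) + 1/(-247)) + 268))*332 = (68 + ((634 - 1/247) + 268))*332 = (68 + (156597/247 + 268))*332 = (68 + 222793/247)*332 = (239589/247)*332 = 79543548/247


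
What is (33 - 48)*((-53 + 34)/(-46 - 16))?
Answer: -285/62 ≈ -4.5968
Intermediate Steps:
(33 - 48)*((-53 + 34)/(-46 - 16)) = -(-285)/(-62) = -(-285)*(-1)/62 = -15*19/62 = -285/62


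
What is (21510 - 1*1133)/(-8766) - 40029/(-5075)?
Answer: 247480939/44487450 ≈ 5.5629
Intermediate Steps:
(21510 - 1*1133)/(-8766) - 40029/(-5075) = (21510 - 1133)*(-1/8766) - 40029*(-1/5075) = 20377*(-1/8766) + 40029/5075 = -20377/8766 + 40029/5075 = 247480939/44487450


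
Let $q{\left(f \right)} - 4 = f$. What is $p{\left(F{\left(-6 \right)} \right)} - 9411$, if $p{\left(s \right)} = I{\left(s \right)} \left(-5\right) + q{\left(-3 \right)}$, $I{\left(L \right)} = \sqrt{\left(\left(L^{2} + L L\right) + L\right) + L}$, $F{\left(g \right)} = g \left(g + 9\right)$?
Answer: $-9410 - 30 \sqrt{17} \approx -9533.7$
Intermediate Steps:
$F{\left(g \right)} = g \left(9 + g\right)$
$q{\left(f \right)} = 4 + f$
$I{\left(L \right)} = \sqrt{2 L + 2 L^{2}}$ ($I{\left(L \right)} = \sqrt{\left(\left(L^{2} + L^{2}\right) + L\right) + L} = \sqrt{\left(2 L^{2} + L\right) + L} = \sqrt{\left(L + 2 L^{2}\right) + L} = \sqrt{2 L + 2 L^{2}}$)
$p{\left(s \right)} = 1 - 5 \sqrt{2} \sqrt{s \left(1 + s\right)}$ ($p{\left(s \right)} = \sqrt{2} \sqrt{s \left(1 + s\right)} \left(-5\right) + \left(4 - 3\right) = - 5 \sqrt{2} \sqrt{s \left(1 + s\right)} + 1 = 1 - 5 \sqrt{2} \sqrt{s \left(1 + s\right)}$)
$p{\left(F{\left(-6 \right)} \right)} - 9411 = \left(1 - 5 \sqrt{2} \sqrt{- 6 \left(9 - 6\right) \left(1 - 6 \left(9 - 6\right)\right)}\right) - 9411 = \left(1 - 5 \sqrt{2} \sqrt{\left(-6\right) 3 \left(1 - 18\right)}\right) - 9411 = \left(1 - 5 \sqrt{2} \sqrt{- 18 \left(1 - 18\right)}\right) - 9411 = \left(1 - 5 \sqrt{2} \sqrt{\left(-18\right) \left(-17\right)}\right) - 9411 = \left(1 - 5 \sqrt{2} \sqrt{306}\right) - 9411 = \left(1 - 5 \sqrt{2} \cdot 3 \sqrt{34}\right) - 9411 = \left(1 - 30 \sqrt{17}\right) - 9411 = -9410 - 30 \sqrt{17}$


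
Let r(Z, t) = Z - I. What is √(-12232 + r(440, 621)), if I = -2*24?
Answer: 4*I*√734 ≈ 108.37*I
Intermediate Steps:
I = -48
r(Z, t) = 48 + Z (r(Z, t) = Z - 1*(-48) = Z + 48 = 48 + Z)
√(-12232 + r(440, 621)) = √(-12232 + (48 + 440)) = √(-12232 + 488) = √(-11744) = 4*I*√734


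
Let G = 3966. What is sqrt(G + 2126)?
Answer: 2*sqrt(1523) ≈ 78.051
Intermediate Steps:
sqrt(G + 2126) = sqrt(3966 + 2126) = sqrt(6092) = 2*sqrt(1523)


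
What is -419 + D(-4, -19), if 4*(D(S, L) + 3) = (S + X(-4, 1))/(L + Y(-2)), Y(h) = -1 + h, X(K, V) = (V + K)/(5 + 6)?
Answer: -408449/968 ≈ -421.95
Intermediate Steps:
X(K, V) = K/11 + V/11 (X(K, V) = (K + V)/11 = (K + V)*(1/11) = K/11 + V/11)
D(S, L) = -3 + (-3/11 + S)/(4*(-3 + L)) (D(S, L) = -3 + ((S + ((1/11)*(-4) + (1/11)*1))/(L + (-1 - 2)))/4 = -3 + ((S + (-4/11 + 1/11))/(L - 3))/4 = -3 + ((S - 3/11)/(-3 + L))/4 = -3 + ((-3/11 + S)/(-3 + L))/4 = -3 + (-3/11 + S)/(4*(-3 + L)))
-419 + D(-4, -19) = -419 + (393 - 132*(-19) + 11*(-4))/(44*(-3 - 19)) = -419 + (1/44)*(393 + 2508 - 44)/(-22) = -419 + (1/44)*(-1/22)*2857 = -419 - 2857/968 = -408449/968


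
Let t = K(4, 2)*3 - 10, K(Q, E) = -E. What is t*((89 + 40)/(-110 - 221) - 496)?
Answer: 2628880/331 ≈ 7942.2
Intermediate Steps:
t = -16 (t = -1*2*3 - 10 = -2*3 - 10 = -6 - 10 = -16)
t*((89 + 40)/(-110 - 221) - 496) = -16*((89 + 40)/(-110 - 221) - 496) = -16*(129/(-331) - 496) = -16*(129*(-1/331) - 496) = -16*(-129/331 - 496) = -16*(-164305/331) = 2628880/331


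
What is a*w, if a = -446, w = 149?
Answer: -66454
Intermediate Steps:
a*w = -446*149 = -66454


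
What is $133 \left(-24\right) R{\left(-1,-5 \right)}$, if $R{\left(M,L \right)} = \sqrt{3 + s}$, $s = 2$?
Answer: $- 3192 \sqrt{5} \approx -7137.5$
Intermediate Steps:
$R{\left(M,L \right)} = \sqrt{5}$ ($R{\left(M,L \right)} = \sqrt{3 + 2} = \sqrt{5}$)
$133 \left(-24\right) R{\left(-1,-5 \right)} = 133 \left(-24\right) \sqrt{5} = - 3192 \sqrt{5}$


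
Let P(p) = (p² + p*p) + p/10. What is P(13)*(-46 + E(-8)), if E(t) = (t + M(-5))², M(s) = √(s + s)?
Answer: 13572/5 - 27144*I*√10/5 ≈ 2714.4 - 17167.0*I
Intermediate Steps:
P(p) = 2*p² + p/10 (P(p) = (p² + p²) + p*(⅒) = 2*p² + p/10)
M(s) = √2*√s (M(s) = √(2*s) = √2*√s)
E(t) = (t + I*√10)² (E(t) = (t + √2*√(-5))² = (t + √2*(I*√5))² = (t + I*√10)²)
P(13)*(-46 + E(-8)) = ((⅒)*13*(1 + 20*13))*(-46 + (-8 + I*√10)²) = ((⅒)*13*(1 + 260))*(-46 + (-8 + I*√10)²) = ((⅒)*13*261)*(-46 + (-8 + I*√10)²) = 3393*(-46 + (-8 + I*√10)²)/10 = -78039/5 + 3393*(-8 + I*√10)²/10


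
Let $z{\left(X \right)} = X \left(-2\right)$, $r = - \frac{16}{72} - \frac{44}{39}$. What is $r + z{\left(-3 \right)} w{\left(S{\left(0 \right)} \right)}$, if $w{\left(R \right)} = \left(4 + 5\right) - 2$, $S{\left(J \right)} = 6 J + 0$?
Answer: $\frac{4756}{117} \approx 40.65$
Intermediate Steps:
$r = - \frac{158}{117}$ ($r = \left(-16\right) \frac{1}{72} - \frac{44}{39} = - \frac{2}{9} - \frac{44}{39} = - \frac{158}{117} \approx -1.3504$)
$S{\left(J \right)} = 6 J$
$z{\left(X \right)} = - 2 X$
$w{\left(R \right)} = 7$ ($w{\left(R \right)} = 9 - 2 = 7$)
$r + z{\left(-3 \right)} w{\left(S{\left(0 \right)} \right)} = - \frac{158}{117} + \left(-2\right) \left(-3\right) 7 = - \frac{158}{117} + 6 \cdot 7 = - \frac{158}{117} + 42 = \frac{4756}{117}$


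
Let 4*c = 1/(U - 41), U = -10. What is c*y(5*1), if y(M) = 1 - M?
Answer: 1/51 ≈ 0.019608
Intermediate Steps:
c = -1/204 (c = 1/(4*(-10 - 41)) = (1/4)/(-51) = (1/4)*(-1/51) = -1/204 ≈ -0.0049020)
c*y(5*1) = -(1 - 5)/204 = -1/204*(-4) = 1/51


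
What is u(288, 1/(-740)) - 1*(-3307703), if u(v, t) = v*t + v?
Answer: 611978263/185 ≈ 3.3080e+6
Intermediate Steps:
u(v, t) = v + t*v (u(v, t) = t*v + v = v + t*v)
u(288, 1/(-740)) - 1*(-3307703) = 288*(1 + 1/(-740)) - 1*(-3307703) = 288*(1 - 1/740) + 3307703 = 288*(739/740) + 3307703 = 53208/185 + 3307703 = 611978263/185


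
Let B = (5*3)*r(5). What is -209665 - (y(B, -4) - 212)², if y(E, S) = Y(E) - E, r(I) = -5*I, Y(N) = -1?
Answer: -235909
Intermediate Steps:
B = -375 (B = (5*3)*(-5*5) = 15*(-25) = -375)
y(E, S) = -1 - E
-209665 - (y(B, -4) - 212)² = -209665 - ((-1 - 1*(-375)) - 212)² = -209665 - ((-1 + 375) - 212)² = -209665 - (374 - 212)² = -209665 - 1*162² = -209665 - 1*26244 = -209665 - 26244 = -235909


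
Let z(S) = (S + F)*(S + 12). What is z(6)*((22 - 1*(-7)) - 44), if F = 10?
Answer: -4320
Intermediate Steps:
z(S) = (10 + S)*(12 + S) (z(S) = (S + 10)*(S + 12) = (10 + S)*(12 + S))
z(6)*((22 - 1*(-7)) - 44) = (120 + 6² + 22*6)*((22 - 1*(-7)) - 44) = (120 + 36 + 132)*((22 + 7) - 44) = 288*(29 - 44) = 288*(-15) = -4320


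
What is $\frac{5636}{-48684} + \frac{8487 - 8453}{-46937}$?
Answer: $- \frac{3914591}{33604131} \approx -0.11649$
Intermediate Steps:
$\frac{5636}{-48684} + \frac{8487 - 8453}{-46937} = 5636 \left(- \frac{1}{48684}\right) + \left(8487 - 8453\right) \left(- \frac{1}{46937}\right) = - \frac{1409}{12171} + 34 \left(- \frac{1}{46937}\right) = - \frac{1409}{12171} - \frac{2}{2761} = - \frac{3914591}{33604131}$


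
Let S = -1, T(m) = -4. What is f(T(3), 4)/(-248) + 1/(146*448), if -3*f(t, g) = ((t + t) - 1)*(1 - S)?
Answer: -49025/2027648 ≈ -0.024178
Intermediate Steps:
f(t, g) = ⅔ - 4*t/3 (f(t, g) = -((t + t) - 1)*(1 - 1*(-1))/3 = -(2*t - 1)*(1 + 1)/3 = -(-1 + 2*t)*2/3 = -(-2 + 4*t)/3 = ⅔ - 4*t/3)
f(T(3), 4)/(-248) + 1/(146*448) = (⅔ - 4/3*(-4))/(-248) + 1/(146*448) = (⅔ + 16/3)*(-1/248) + (1/146)*(1/448) = 6*(-1/248) + 1/65408 = -3/124 + 1/65408 = -49025/2027648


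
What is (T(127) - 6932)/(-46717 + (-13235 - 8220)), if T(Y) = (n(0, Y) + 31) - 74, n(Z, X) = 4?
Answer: 6971/68172 ≈ 0.10226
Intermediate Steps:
T(Y) = -39 (T(Y) = (4 + 31) - 74 = 35 - 74 = -39)
(T(127) - 6932)/(-46717 + (-13235 - 8220)) = (-39 - 6932)/(-46717 + (-13235 - 8220)) = -6971/(-46717 - 21455) = -6971/(-68172) = -6971*(-1/68172) = 6971/68172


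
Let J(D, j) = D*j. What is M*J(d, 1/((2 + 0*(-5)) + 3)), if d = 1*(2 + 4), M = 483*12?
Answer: 34776/5 ≈ 6955.2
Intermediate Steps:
M = 5796
d = 6 (d = 1*6 = 6)
M*J(d, 1/((2 + 0*(-5)) + 3)) = 5796*(6/((2 + 0*(-5)) + 3)) = 5796*(6/((2 + 0) + 3)) = 5796*(6/(2 + 3)) = 5796*(6/5) = 34776/5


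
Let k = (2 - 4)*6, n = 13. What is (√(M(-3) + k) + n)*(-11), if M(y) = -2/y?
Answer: -143 - 11*I*√102/3 ≈ -143.0 - 37.031*I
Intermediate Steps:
k = -12 (k = -2*6 = -12)
(√(M(-3) + k) + n)*(-11) = (√(-2/(-3) - 12) + 13)*(-11) = (√(-2*(-⅓) - 12) + 13)*(-11) = (√(⅔ - 12) + 13)*(-11) = (√(-34/3) + 13)*(-11) = (I*√102/3 + 13)*(-11) = (13 + I*√102/3)*(-11) = -143 - 11*I*√102/3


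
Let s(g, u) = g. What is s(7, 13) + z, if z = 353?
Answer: 360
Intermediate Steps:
s(7, 13) + z = 7 + 353 = 360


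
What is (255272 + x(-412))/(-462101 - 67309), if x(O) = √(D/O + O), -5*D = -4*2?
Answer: -127636/264705 - I*√109273730/272646150 ≈ -0.48218 - 3.8341e-5*I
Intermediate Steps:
D = 8/5 (D = -(-4)*2/5 = -⅕*(-8) = 8/5 ≈ 1.6000)
x(O) = √(O + 8/(5*O)) (x(O) = √(8/(5*O) + O) = √(O + 8/(5*O)))
(255272 + x(-412))/(-462101 - 67309) = (255272 + √(25*(-412) + 40/(-412))/5)/(-462101 - 67309) = (255272 + √(-10300 + 40*(-1/412))/5)/(-529410) = (255272 + √(-10300 - 10/103)/5)*(-1/529410) = (255272 + √(-1060910/103)/5)*(-1/529410) = (255272 + (I*√109273730/103)/5)*(-1/529410) = (255272 + I*√109273730/515)*(-1/529410) = -127636/264705 - I*√109273730/272646150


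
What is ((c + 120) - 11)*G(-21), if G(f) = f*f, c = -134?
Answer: -11025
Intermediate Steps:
G(f) = f²
((c + 120) - 11)*G(-21) = ((-134 + 120) - 11)*(-21)² = (-14 - 11)*441 = -25*441 = -11025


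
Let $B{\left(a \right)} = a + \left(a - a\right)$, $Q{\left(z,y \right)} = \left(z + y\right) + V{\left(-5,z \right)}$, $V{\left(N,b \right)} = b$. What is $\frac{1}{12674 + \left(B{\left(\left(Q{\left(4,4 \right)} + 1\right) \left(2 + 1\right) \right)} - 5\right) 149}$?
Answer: $\frac{1}{17740} \approx 5.637 \cdot 10^{-5}$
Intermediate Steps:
$Q{\left(z,y \right)} = y + 2 z$ ($Q{\left(z,y \right)} = \left(z + y\right) + z = \left(y + z\right) + z = y + 2 z$)
$B{\left(a \right)} = a$ ($B{\left(a \right)} = a + 0 = a$)
$\frac{1}{12674 + \left(B{\left(\left(Q{\left(4,4 \right)} + 1\right) \left(2 + 1\right) \right)} - 5\right) 149} = \frac{1}{12674 + \left(\left(\left(4 + 2 \cdot 4\right) + 1\right) \left(2 + 1\right) - 5\right) 149} = \frac{1}{12674 + \left(\left(\left(4 + 8\right) + 1\right) 3 - 5\right) 149} = \frac{1}{12674 + \left(\left(12 + 1\right) 3 - 5\right) 149} = \frac{1}{12674 + \left(13 \cdot 3 - 5\right) 149} = \frac{1}{12674 + \left(39 - 5\right) 149} = \frac{1}{12674 + 34 \cdot 149} = \frac{1}{12674 + 5066} = \frac{1}{17740}$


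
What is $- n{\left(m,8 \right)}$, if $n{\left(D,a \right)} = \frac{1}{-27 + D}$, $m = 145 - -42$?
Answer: $- \frac{1}{160} \approx -0.00625$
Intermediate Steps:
$m = 187$ ($m = 145 + 42 = 187$)
$- n{\left(m,8 \right)} = - \frac{1}{-27 + 187} = - \frac{1}{160}$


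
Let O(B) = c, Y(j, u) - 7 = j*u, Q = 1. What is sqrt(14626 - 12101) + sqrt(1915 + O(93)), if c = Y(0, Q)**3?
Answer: sqrt(2258) + 5*sqrt(101) ≈ 97.768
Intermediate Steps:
Y(j, u) = 7 + j*u
c = 343 (c = (7 + 0*1)**3 = (7 + 0)**3 = 7**3 = 343)
O(B) = 343
sqrt(14626 - 12101) + sqrt(1915 + O(93)) = sqrt(14626 - 12101) + sqrt(1915 + 343) = sqrt(2525) + sqrt(2258) = 5*sqrt(101) + sqrt(2258) = sqrt(2258) + 5*sqrt(101)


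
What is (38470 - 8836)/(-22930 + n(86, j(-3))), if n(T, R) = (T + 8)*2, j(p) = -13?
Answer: -14817/11371 ≈ -1.3031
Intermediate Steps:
n(T, R) = 16 + 2*T (n(T, R) = (8 + T)*2 = 16 + 2*T)
(38470 - 8836)/(-22930 + n(86, j(-3))) = (38470 - 8836)/(-22930 + (16 + 2*86)) = 29634/(-22930 + (16 + 172)) = 29634/(-22930 + 188) = 29634/(-22742) = 29634*(-1/22742) = -14817/11371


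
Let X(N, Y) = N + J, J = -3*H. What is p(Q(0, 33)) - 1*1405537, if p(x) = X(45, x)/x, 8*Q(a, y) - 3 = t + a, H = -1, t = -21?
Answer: -4216675/3 ≈ -1.4056e+6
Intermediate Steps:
J = 3 (J = -3*(-1) = 3)
Q(a, y) = -9/4 + a/8 (Q(a, y) = 3/8 + (-21 + a)/8 = 3/8 + (-21/8 + a/8) = -9/4 + a/8)
X(N, Y) = 3 + N (X(N, Y) = N + 3 = 3 + N)
p(x) = 48/x (p(x) = (3 + 45)/x = 48/x)
p(Q(0, 33)) - 1*1405537 = 48/(-9/4 + (1/8)*0) - 1*1405537 = 48/(-9/4 + 0) - 1405537 = 48/(-9/4) - 1405537 = 48*(-4/9) - 1405537 = -64/3 - 1405537 = -4216675/3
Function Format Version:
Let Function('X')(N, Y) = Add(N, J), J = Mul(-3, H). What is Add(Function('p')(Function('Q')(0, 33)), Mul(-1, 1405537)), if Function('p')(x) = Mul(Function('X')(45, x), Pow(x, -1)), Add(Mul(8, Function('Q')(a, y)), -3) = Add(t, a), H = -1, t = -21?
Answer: Rational(-4216675, 3) ≈ -1.4056e+6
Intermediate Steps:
J = 3 (J = Mul(-3, -1) = 3)
Function('Q')(a, y) = Add(Rational(-9, 4), Mul(Rational(1, 8), a)) (Function('Q')(a, y) = Add(Rational(3, 8), Mul(Rational(1, 8), Add(-21, a))) = Add(Rational(3, 8), Add(Rational(-21, 8), Mul(Rational(1, 8), a))) = Add(Rational(-9, 4), Mul(Rational(1, 8), a)))
Function('X')(N, Y) = Add(3, N) (Function('X')(N, Y) = Add(N, 3) = Add(3, N))
Function('p')(x) = Mul(48, Pow(x, -1)) (Function('p')(x) = Mul(Add(3, 45), Pow(x, -1)) = Mul(48, Pow(x, -1)))
Add(Function('p')(Function('Q')(0, 33)), Mul(-1, 1405537)) = Add(Mul(48, Pow(Add(Rational(-9, 4), Mul(Rational(1, 8), 0)), -1)), Mul(-1, 1405537)) = Add(Mul(48, Pow(Add(Rational(-9, 4), 0), -1)), -1405537) = Add(Mul(48, Pow(Rational(-9, 4), -1)), -1405537) = Add(Mul(48, Rational(-4, 9)), -1405537) = Add(Rational(-64, 3), -1405537) = Rational(-4216675, 3)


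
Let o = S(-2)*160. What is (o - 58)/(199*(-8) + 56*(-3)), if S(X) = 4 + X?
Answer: -131/880 ≈ -0.14886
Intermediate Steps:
o = 320 (o = (4 - 2)*160 = 2*160 = 320)
(o - 58)/(199*(-8) + 56*(-3)) = (320 - 58)/(199*(-8) + 56*(-3)) = 262/(-1592 - 168) = 262/(-1760) = 262*(-1/1760) = -131/880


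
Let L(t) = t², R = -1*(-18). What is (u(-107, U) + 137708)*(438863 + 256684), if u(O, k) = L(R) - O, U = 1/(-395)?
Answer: 96082167033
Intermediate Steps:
U = -1/395 ≈ -0.0025316
R = 18
u(O, k) = 324 - O (u(O, k) = 18² - O = 324 - O)
(u(-107, U) + 137708)*(438863 + 256684) = ((324 - 1*(-107)) + 137708)*(438863 + 256684) = ((324 + 107) + 137708)*695547 = (431 + 137708)*695547 = 138139*695547 = 96082167033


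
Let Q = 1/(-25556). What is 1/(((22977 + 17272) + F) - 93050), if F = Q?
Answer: -25556/1349382357 ≈ -1.8939e-5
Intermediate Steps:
Q = -1/25556 ≈ -3.9130e-5
F = -1/25556 ≈ -3.9130e-5
1/(((22977 + 17272) + F) - 93050) = 1/(((22977 + 17272) - 1/25556) - 93050) = 1/((40249 - 1/25556) - 93050) = 1/(1028603443/25556 - 93050) = 1/(-1349382357/25556) = -25556/1349382357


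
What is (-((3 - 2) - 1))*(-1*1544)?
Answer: 0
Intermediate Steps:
(-((3 - 2) - 1))*(-1*1544) = -(1 - 1)*(-1544) = -1*0*(-1544) = 0*(-1544) = 0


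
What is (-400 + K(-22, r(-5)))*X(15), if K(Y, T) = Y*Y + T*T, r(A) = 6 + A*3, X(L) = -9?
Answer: -1485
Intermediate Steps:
r(A) = 6 + 3*A
K(Y, T) = T**2 + Y**2 (K(Y, T) = Y**2 + T**2 = T**2 + Y**2)
(-400 + K(-22, r(-5)))*X(15) = (-400 + ((6 + 3*(-5))**2 + (-22)**2))*(-9) = (-400 + ((6 - 15)**2 + 484))*(-9) = (-400 + ((-9)**2 + 484))*(-9) = (-400 + (81 + 484))*(-9) = (-400 + 565)*(-9) = 165*(-9) = -1485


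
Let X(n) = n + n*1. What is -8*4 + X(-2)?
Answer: -36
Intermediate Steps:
X(n) = 2*n (X(n) = n + n = 2*n)
-8*4 + X(-2) = -8*4 + 2*(-2) = -32 - 4 = -36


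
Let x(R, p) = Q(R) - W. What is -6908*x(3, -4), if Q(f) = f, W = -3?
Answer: -41448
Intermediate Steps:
x(R, p) = 3 + R (x(R, p) = R - 1*(-3) = R + 3 = 3 + R)
-6908*x(3, -4) = -6908*(3 + 3) = -6908*6 = -41448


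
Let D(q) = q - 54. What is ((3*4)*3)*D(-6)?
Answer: -2160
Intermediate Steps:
D(q) = -54 + q
((3*4)*3)*D(-6) = ((3*4)*3)*(-54 - 6) = (12*3)*(-60) = 36*(-60) = -2160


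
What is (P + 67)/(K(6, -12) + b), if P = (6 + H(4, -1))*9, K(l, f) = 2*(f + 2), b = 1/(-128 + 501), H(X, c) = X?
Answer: -58561/7459 ≈ -7.8511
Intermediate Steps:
b = 1/373 ≈ 0.0026810
K(l, f) = 4 + 2*f (K(l, f) = 2*(2 + f) = 4 + 2*f)
P = 90 (P = (6 + 4)*9 = 10*9 = 90)
(P + 67)/(K(6, -12) + b) = (90 + 67)/((4 + 2*(-12)) + 1/373) = 157/((4 - 24) + 1/373) = 157/(-20 + 1/373) = 157/(-7459/373) = 157*(-373/7459) = -58561/7459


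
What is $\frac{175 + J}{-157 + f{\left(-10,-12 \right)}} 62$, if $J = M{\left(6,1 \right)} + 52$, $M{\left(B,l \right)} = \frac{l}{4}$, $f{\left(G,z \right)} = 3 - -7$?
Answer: $- \frac{9393}{98} \approx -95.847$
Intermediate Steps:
$f{\left(G,z \right)} = 10$ ($f{\left(G,z \right)} = 3 + 7 = 10$)
$M{\left(B,l \right)} = \frac{l}{4}$ ($M{\left(B,l \right)} = l \frac{1}{4} = \frac{l}{4}$)
$J = \frac{209}{4}$ ($J = \frac{1}{4} \cdot 1 + 52 = \frac{1}{4} + 52 = \frac{209}{4} \approx 52.25$)
$\frac{175 + J}{-157 + f{\left(-10,-12 \right)}} 62 = \frac{175 + \frac{209}{4}}{-157 + 10} \cdot 62 = \frac{909}{4 \left(-147\right)} 62 = \frac{909}{4} \left(- \frac{1}{147}\right) 62 = \left(- \frac{303}{196}\right) 62 = - \frac{9393}{98}$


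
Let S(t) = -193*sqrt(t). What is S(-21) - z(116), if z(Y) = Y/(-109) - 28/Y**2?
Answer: 390987/366676 - 193*I*sqrt(21) ≈ 1.0663 - 884.44*I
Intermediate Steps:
z(Y) = -28/Y**2 - Y/109 (z(Y) = Y*(-1/109) - 28/Y**2 = -Y/109 - 28/Y**2 = -28/Y**2 - Y/109)
S(-21) - z(116) = -193*I*sqrt(21) - (-28/116**2 - 1/109*116) = -193*I*sqrt(21) - (-28*1/13456 - 116/109) = -193*I*sqrt(21) - (-7/3364 - 116/109) = -193*I*sqrt(21) - 1*(-390987/366676) = -193*I*sqrt(21) + 390987/366676 = 390987/366676 - 193*I*sqrt(21)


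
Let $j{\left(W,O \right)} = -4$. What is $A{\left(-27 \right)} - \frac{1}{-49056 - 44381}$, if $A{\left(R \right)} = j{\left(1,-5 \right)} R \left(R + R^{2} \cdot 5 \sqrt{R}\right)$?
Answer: $- \frac{272462291}{93437} + 1180980 i \sqrt{3} \approx -2916.0 + 2.0455 \cdot 10^{6} i$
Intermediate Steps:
$A{\left(R \right)} = - 4 R \left(R + 5 R^{\frac{5}{2}}\right)$ ($A{\left(R \right)} = - 4 R \left(R + R^{2} \cdot 5 \sqrt{R}\right) = - 4 R \left(R + 5 R^{\frac{5}{2}}\right)$)
$A{\left(-27 \right)} - \frac{1}{-49056 - 44381} = \left(- 20 \left(-27\right)^{\frac{7}{2}} - 4 \left(-27\right)^{2}\right) - \frac{1}{-49056 - 44381} = \left(- 20 \left(- 59049 i \sqrt{3}\right) - 2916\right) - \frac{1}{-93437} = \left(1180980 i \sqrt{3} - 2916\right) - - \frac{1}{93437} = \left(-2916 + 1180980 i \sqrt{3}\right) + \frac{1}{93437} = - \frac{272462291}{93437} + 1180980 i \sqrt{3}$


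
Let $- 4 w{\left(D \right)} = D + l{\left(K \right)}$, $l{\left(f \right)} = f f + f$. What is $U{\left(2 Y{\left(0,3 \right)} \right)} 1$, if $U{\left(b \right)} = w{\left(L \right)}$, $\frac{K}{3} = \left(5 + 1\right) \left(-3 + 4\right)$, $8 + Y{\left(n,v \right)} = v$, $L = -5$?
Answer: $- \frac{337}{4} \approx -84.25$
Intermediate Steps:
$Y{\left(n,v \right)} = -8 + v$
$K = 18$ ($K = 3 \left(5 + 1\right) \left(-3 + 4\right) = 3 \cdot 6 \cdot 1 = 3 \cdot 6 = 18$)
$l{\left(f \right)} = f + f^{2}$ ($l{\left(f \right)} = f^{2} + f = f + f^{2}$)
$w{\left(D \right)} = - \frac{171}{2} - \frac{D}{4}$ ($w{\left(D \right)} = - \frac{D + 18 \left(1 + 18\right)}{4} = - \frac{D + 18 \cdot 19}{4} = - \frac{D + 342}{4} = - \frac{342 + D}{4} = - \frac{171}{2} - \frac{D}{4}$)
$U{\left(b \right)} = - \frac{337}{4}$ ($U{\left(b \right)} = - \frac{171}{2} - - \frac{5}{4} = - \frac{171}{2} + \frac{5}{4} = - \frac{337}{4}$)
$U{\left(2 Y{\left(0,3 \right)} \right)} 1 = \left(- \frac{337}{4}\right) 1 = - \frac{337}{4}$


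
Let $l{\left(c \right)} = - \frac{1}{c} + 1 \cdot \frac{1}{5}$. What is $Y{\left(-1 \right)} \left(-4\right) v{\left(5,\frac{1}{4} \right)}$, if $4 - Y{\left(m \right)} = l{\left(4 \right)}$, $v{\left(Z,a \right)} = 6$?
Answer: $- \frac{486}{5} \approx -97.2$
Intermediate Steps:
$l{\left(c \right)} = \frac{1}{5} - \frac{1}{c}$ ($l{\left(c \right)} = - \frac{1}{c} + 1 \cdot \frac{1}{5} = - \frac{1}{c} + \frac{1}{5} = \frac{1}{5} - \frac{1}{c}$)
$Y{\left(m \right)} = \frac{81}{20}$ ($Y{\left(m \right)} = 4 - \frac{-5 + 4}{5 \cdot 4} = 4 - \frac{1}{5} \cdot \frac{1}{4} \left(-1\right) = 4 - - \frac{1}{20} = 4 + \frac{1}{20} = \frac{81}{20}$)
$Y{\left(-1 \right)} \left(-4\right) v{\left(5,\frac{1}{4} \right)} = \frac{81}{20} \left(-4\right) 6 = \left(- \frac{81}{5}\right) 6 = - \frac{486}{5}$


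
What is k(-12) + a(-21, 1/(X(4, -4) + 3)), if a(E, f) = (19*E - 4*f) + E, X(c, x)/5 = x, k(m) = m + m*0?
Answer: -7340/17 ≈ -431.76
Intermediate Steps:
k(m) = m (k(m) = m + 0 = m)
X(c, x) = 5*x
a(E, f) = -4*f + 20*E (a(E, f) = (-4*f + 19*E) + E = -4*f + 20*E)
k(-12) + a(-21, 1/(X(4, -4) + 3)) = -12 + (-4/(5*(-4) + 3) + 20*(-21)) = -12 + (-4/(-20 + 3) - 420) = -12 + (-4/(-17) - 420) = -12 + (-4*(-1/17) - 420) = -12 + (4/17 - 420) = -12 - 7136/17 = -7340/17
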